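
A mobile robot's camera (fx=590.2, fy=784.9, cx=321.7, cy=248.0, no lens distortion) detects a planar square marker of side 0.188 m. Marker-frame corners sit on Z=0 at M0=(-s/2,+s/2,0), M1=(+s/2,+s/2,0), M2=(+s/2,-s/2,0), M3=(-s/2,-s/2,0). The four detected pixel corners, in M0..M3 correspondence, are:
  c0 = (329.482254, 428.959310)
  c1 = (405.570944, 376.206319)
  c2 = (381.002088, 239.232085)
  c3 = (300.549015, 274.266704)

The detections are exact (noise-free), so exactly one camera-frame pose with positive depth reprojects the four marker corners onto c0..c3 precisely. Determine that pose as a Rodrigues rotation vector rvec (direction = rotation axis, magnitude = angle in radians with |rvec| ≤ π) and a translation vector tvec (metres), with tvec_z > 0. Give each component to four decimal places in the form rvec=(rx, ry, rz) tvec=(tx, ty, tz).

rvec=(-0.0217, -0.7160, -0.2544) tvec=(0.0579, 0.1005, 0.9771)

Intrinsics K: fx=590.2, fy=784.9, cx=321.7, cy=248.0
Marker side s = 0.188 m; corners in marker frame (Z=0):
  M0 = (-0.0940, +0.0940, 0)
  M1 = (+0.0940, +0.0940, 0)
  M2 = (+0.0940, -0.0940, 0)
  M3 = (-0.0940, -0.0940, 0)
Detected image corners:
  c0 = (329.482254, 428.959310) px
  c1 = (405.570944, 376.206319) px
  c2 = (381.002088, 239.232085) px
  c3 = (300.549015, 274.266704) px
Planar DLT: solve 8×8 A·h = b for H (H[2,2]=1):
  H  [+652.45250 +165.87990 +356.69084]
  H  [-13.91856 +795.38919 +328.76081]
  H  [+0.66693 +0.06866 +1.00000]
B = K⁻¹H; ‖b₁‖=1.023466, ‖b₂‖=1.023466; λ = 2/(‖b₁‖+‖b₂‖) = 0.977072, sign → tz>0 ⇒ λ=+0.977072
r₁ = λ·B[:,0] = (+0.72494,-0.22322,+0.65164); r₂ = λ·B[:,1] = (+0.23805,+0.96893,+0.06708)
r₃ = r₁×r₂ = (-0.64637,+0.10649,+0.75556); SVD([r₁ r₂ r₃]) → R = UVᵀ:
  R  [+0.72494 +0.23805 -0.64637]
  R  [-0.22322 +0.96893 +0.10649]
  R  [+0.65164 +0.06708 +0.75556]
t = (+0.05793, +0.10053, +0.97707) m
tr R = 2.449438; θ = arccos((tr R − 1)/2) = 0.760170 rad = 43.555°
axis k = ((R−Rᵀ)₃₂, (R−Rᵀ)₁₃, (R−Rᵀ)₂₁) / (2 sinθ) = (-0.028596, -0.941885, -0.334716)
rvec = θ·k = (-0.021738, -0.715993, -0.254441)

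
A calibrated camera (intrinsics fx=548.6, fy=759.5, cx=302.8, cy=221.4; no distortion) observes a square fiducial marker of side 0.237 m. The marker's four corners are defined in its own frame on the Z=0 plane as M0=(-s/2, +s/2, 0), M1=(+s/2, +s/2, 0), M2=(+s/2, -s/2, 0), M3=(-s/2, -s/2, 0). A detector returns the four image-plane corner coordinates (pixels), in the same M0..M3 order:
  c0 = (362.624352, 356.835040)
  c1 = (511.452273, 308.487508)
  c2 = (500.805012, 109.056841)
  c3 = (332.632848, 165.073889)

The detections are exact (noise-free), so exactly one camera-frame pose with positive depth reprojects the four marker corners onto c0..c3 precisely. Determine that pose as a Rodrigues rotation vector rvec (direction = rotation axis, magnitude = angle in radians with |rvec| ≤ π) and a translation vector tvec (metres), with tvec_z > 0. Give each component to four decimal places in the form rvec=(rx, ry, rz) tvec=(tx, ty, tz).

rvec=(0.4310, -0.0291, -0.2359) tvec=(0.1825, 0.0207, 0.8047)

Intrinsics K: fx=548.6, fy=759.5, cx=302.8, cy=221.4
Marker side s = 0.237 m; corners in marker frame (Z=0):
  M0 = (-0.1185, +0.1185, 0)
  M1 = (+0.1185, +0.1185, 0)
  M2 = (+0.1185, -0.1185, 0)
  M3 = (-0.1185, -0.1185, 0)
Detected image corners:
  c0 = (362.624352, 356.835040) px
  c1 = (511.452273, 308.487508) px
  c2 = (500.805012, 109.056841) px
  c3 = (332.632848, 165.073889) px
Planar DLT: solve 8×8 A·h = b for H (H[2,2]=1):
  H  [+654.68603 +307.17765 +427.24795]
  H  [-225.55739 +947.00953 +240.95544]
  H  [-0.02713 +0.51844 +1.00000]
B = K⁻¹H; ‖b₁‖=1.242745, ‖b₂‖=1.242745; λ = 2/(‖b₁‖+‖b₂‖) = 0.804670, sign → tz>0 ⇒ λ=+0.804670
r₁ = λ·B[:,0] = (+0.97233,-0.23261,-0.02183); r₂ = λ·B[:,1] = (+0.22030,+0.88172,+0.41717)
r₃ = r₁×r₂ = (-0.07779,-0.41044,+0.90856); SVD([r₁ r₂ r₃]) → R = UVᵀ:
  R  [+0.97233 +0.22030 -0.07779]
  R  [-0.23261 +0.88172 -0.41044]
  R  [-0.02183 +0.41717 +0.90856]
t = (+0.18254, +0.02072, +0.80467) m
tr R = 2.762613; θ = arccos((tr R − 1)/2) = 0.492176 rad = 28.200°
axis k = ((R−Rᵀ)₃₂, (R−Rᵀ)₁₃, (R−Rᵀ)₂₁) / (2 sinθ) = (+0.875695, -0.059201, -0.479222)
rvec = θ·k = (+0.430996, -0.029137, -0.235862)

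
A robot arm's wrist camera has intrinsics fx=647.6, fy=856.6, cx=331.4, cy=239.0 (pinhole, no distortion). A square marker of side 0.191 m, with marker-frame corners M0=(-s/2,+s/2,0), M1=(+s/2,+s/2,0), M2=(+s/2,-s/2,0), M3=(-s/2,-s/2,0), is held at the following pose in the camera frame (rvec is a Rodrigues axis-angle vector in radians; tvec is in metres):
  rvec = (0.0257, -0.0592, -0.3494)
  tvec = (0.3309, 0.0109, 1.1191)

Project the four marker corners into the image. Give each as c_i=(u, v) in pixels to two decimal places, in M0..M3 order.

Intrinsics K: fx=647.6, fy=856.6, cx=331.4, cy=239.0
Marker side s = 0.191 m; corners in marker frame (Z=0):
  M0 = (-0.0955, +0.0955, 0)
  M1 = (+0.0955, +0.0955, 0)
  M2 = (+0.0955, -0.0955, 0)
  M3 = (-0.0955, -0.0955, 0)
rvec = (0.0257, -0.0592, -0.3494), |rvec| = θ = 0.35531 rad = 20.358°
Rodrigues: sinθ=0.34788, 1−cosθ=0.06246; R = I + sinθ·[k]× + (1−cosθ)·[k]×²:
    [+0.93787 +0.34134 -0.06240]
    [-0.34285 +0.93927 -0.01493]
    [+0.05352 +0.03540 +0.99794]
t = (0.3309, 0.0109, 1.1191) m
M0: Pc = R·M0+t = (+0.27393, +0.13334, +1.11737); u = 647.6·(+0.27393)/1.11737 + 331.4 = 490.1643, v = 856.6·(+0.13334)/1.11737 + 239.0 = 341.2233
M1: Pc = R·M1+t = (+0.45306, +0.06786, +1.12759); u = 647.6·(+0.45306)/1.12759 + 331.4 = 591.6045, v = 856.6·(+0.06786)/1.12759 + 239.0 = 290.5503
M2: Pc = R·M2+t = (+0.38787, -0.11154, +1.12083); u = 647.6·(+0.38787)/1.12083 + 331.4 = 555.5046, v = 856.6·(-0.11154)/1.12083 + 239.0 = 153.7532
M3: Pc = R·M3+t = (+0.20874, -0.04606, +1.11061); u = 647.6·(+0.20874)/1.11061 + 331.4 = 453.1146, v = 856.6·(-0.04606)/1.11061 + 239.0 = 203.4755

c0=(490.16, 341.22) c1=(591.60, 290.55) c2=(555.50, 153.75) c3=(453.11, 203.48)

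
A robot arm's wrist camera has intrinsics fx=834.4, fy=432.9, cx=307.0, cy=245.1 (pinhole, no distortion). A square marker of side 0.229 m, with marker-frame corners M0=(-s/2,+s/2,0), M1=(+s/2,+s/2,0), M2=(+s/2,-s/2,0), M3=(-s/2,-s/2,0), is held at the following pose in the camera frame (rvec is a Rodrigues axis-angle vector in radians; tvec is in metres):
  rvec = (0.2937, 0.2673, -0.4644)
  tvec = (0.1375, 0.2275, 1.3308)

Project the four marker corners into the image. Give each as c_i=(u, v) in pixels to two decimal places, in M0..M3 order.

c0=(362.88, 360.44) c1=(490.65, 336.88) c2=(426.45, 273.80) c3=(297.46, 301.64)

Intrinsics K: fx=834.4, fy=432.9, cx=307.0, cy=245.1
Marker side s = 0.229 m; corners in marker frame (Z=0):
  M0 = (-0.1145, +0.1145, 0)
  M1 = (+0.1145, +0.1145, 0)
  M2 = (+0.1145, -0.1145, 0)
  M3 = (-0.1145, -0.1145, 0)
rvec = (0.2937, 0.2673, -0.4644), |rvec| = θ = 0.61105 rad = 35.010°
Rodrigues: sinθ=0.57372, 1−cosθ=0.18095; R = I + sinθ·[k]× + (1−cosθ)·[k]×²:
    [+0.86085 +0.47408 +0.18487]
    [-0.39799 +0.85368 -0.33592]
    [-0.31708 +0.21560 +0.92357]
t = (0.1375, 0.2275, 1.3308) m
M0: Pc = R·M0+t = (+0.09321, +0.37082, +1.39179); u = 834.4·(+0.09321)/1.39179 + 307.0 = 362.8836, v = 432.9·(+0.37082)/1.39179 + 245.1 = 360.4377
M1: Pc = R·M1+t = (+0.29035, +0.27968, +1.31918); u = 834.4·(+0.29035)/1.31918 + 307.0 = 490.6504, v = 432.9·(+0.27968)/1.31918 + 245.1 = 336.8780
M2: Pc = R·M2+t = (+0.18179, +0.08418, +1.26981); u = 834.4·(+0.18179)/1.26981 + 307.0 = 426.4524, v = 432.9·(+0.08418)/1.26981 + 245.1 = 273.8000
M3: Pc = R·M3+t = (-0.01535, +0.17532, +1.34242); u = 834.4·(-0.01535)/1.34242 + 307.0 = 297.4589, v = 432.9·(+0.17532)/1.34242 + 245.1 = 301.6380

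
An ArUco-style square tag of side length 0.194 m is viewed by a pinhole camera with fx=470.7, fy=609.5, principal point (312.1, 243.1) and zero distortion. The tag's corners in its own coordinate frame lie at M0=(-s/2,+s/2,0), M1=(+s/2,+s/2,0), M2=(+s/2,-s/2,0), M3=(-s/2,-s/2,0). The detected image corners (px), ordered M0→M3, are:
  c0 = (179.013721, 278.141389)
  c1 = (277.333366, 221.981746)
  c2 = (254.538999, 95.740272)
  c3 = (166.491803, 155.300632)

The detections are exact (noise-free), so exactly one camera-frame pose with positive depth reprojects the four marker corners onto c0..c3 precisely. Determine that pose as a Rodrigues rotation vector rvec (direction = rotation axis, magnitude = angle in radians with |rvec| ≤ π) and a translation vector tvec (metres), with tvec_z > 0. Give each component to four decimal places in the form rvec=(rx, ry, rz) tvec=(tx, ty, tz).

Intrinsics K: fx=470.7, fy=609.5, cx=312.1, cy=243.1
Marker side s = 0.194 m; corners in marker frame (Z=0):
  M0 = (-0.0970, +0.0970, 0)
  M1 = (+0.0970, +0.0970, 0)
  M2 = (+0.0970, -0.0970, 0)
  M3 = (-0.0970, -0.0970, 0)
Detected image corners:
  c0 = (179.013721, 278.141389) px
  c1 = (277.333366, 221.981746) px
  c2 = (254.538999, 95.740272) px
  c3 = (166.491803, 155.300632) px
Planar DLT: solve 8×8 A·h = b for H (H[2,2]=1):
  H  [+397.45262 -19.11246 +217.23698]
  H  [-368.52875 +548.17547 +185.82839]
  H  [-0.37200 -0.49775 +1.00000]
B = K⁻¹H; ‖b₁‖=1.239733, ‖b₂‖=1.239733; λ = 2/(‖b₁‖+‖b₂‖) = 0.806625, sign → tz>0 ⇒ λ=+0.806625
r₁ = λ·B[:,0] = (+0.88006,-0.36804,-0.30006); r₂ = λ·B[:,1] = (+0.23346,+0.88560,-0.40150)
r₃ = r₁×r₂ = (+0.41350,+0.28329,+0.86531); SVD([r₁ r₂ r₃]) → R = UVᵀ:
  R  [+0.88006 +0.23346 +0.41350]
  R  [-0.36804 +0.88560 +0.28329]
  R  [-0.30006 -0.40150 +0.86531]
t = (-0.16256, -0.07579, +0.80663) m
tr R = 2.630977; θ = arccos((tr R − 1)/2) = 0.617223 rad = 35.364°
axis k = ((R−Rᵀ)₃₂, (R−Rᵀ)₁₃, (R−Rᵀ)₂₁) / (2 sinθ) = (-0.591584, +0.616449, -0.519634)
rvec = θ·k = (-0.365139, +0.380487, -0.320730)

rvec=(-0.3651, 0.3805, -0.3207) tvec=(-0.1626, -0.0758, 0.8066)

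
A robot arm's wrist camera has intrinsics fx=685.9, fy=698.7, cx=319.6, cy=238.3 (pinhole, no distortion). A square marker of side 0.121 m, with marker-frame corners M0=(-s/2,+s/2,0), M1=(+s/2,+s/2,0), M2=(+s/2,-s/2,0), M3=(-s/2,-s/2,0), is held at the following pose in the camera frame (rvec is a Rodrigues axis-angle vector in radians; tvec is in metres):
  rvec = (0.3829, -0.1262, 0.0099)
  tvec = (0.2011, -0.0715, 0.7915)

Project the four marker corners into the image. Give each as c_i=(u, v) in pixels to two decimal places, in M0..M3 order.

c0=(437.87, 225.72) c1=(535.92, 224.49) c2=(552.03, 122.70) c3=(448.50, 121.98)

Intrinsics K: fx=685.9, fy=698.7, cx=319.6, cy=238.3
Marker side s = 0.121 m; corners in marker frame (Z=0):
  M0 = (-0.0605, +0.0605, 0)
  M1 = (+0.0605, +0.0605, 0)
  M2 = (+0.0605, -0.0605, 0)
  M3 = (-0.0605, -0.0605, 0)
rvec = (0.3829, -0.1262, 0.0099), |rvec| = θ = 0.40328 rad = 23.106°
Rodrigues: sinθ=0.39244, 1−cosθ=0.08022; R = I + sinθ·[k]× + (1−cosθ)·[k]×²:
    [+0.99210 -0.03347 -0.12094]
    [-0.01420 +0.92763 -0.37322]
    [+0.12468 +0.37199 +0.91983]
t = (0.2011, -0.0715, 0.7915) m
M0: Pc = R·M0+t = (+0.13905, -0.01452, +0.80646); u = 685.9·(+0.13905)/0.80646 + 319.6 = 437.8655, v = 698.7·(-0.01452)/0.80646 + 238.3 = 225.7211
M1: Pc = R·M1+t = (+0.25910, -0.01624, +0.82155); u = 685.9·(+0.25910)/0.82155 + 319.6 = 535.9167, v = 698.7·(-0.01624)/0.82155 + 238.3 = 224.4907
M2: Pc = R·M2+t = (+0.26315, -0.12848, +0.77654); u = 685.9·(+0.26315)/0.77654 + 319.6 = 552.0321, v = 698.7·(-0.12848)/0.77654 + 238.3 = 122.6975
M3: Pc = R·M3+t = (+0.14310, -0.12676, +0.76145); u = 685.9·(+0.14310)/0.76145 + 319.6 = 448.5043, v = 698.7·(-0.12676)/0.76145 + 238.3 = 121.9839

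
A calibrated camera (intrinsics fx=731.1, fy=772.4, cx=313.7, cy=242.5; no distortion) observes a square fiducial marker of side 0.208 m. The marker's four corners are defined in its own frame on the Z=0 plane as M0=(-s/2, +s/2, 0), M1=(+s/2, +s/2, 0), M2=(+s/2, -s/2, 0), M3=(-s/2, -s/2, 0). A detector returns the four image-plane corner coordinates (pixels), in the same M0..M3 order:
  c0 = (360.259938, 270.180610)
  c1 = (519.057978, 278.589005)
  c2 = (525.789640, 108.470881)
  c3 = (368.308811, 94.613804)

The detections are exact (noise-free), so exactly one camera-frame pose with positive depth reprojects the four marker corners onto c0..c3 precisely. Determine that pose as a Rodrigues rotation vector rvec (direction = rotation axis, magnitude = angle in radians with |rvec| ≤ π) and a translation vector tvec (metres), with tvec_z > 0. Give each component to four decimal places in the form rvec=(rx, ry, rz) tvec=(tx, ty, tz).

Intrinsics K: fx=731.1, fy=772.4, cx=313.7, cy=242.5
Marker side s = 0.208 m; corners in marker frame (Z=0):
  M0 = (-0.1040, +0.1040, 0)
  M1 = (+0.1040, +0.1040, 0)
  M2 = (+0.1040, -0.1040, 0)
  M3 = (-0.1040, -0.1040, 0)
Detected image corners:
  c0 = (360.259938, 270.180610) px
  c1 = (519.057978, 278.589005) px
  c2 = (525.789640, 108.470881) px
  c3 = (368.308811, 94.613804) px
Planar DLT: solve 8×8 A·h = b for H (H[2,2]=1):
  H  [+828.40706 -50.04979 +444.63042]
  H  [+82.45271 +824.58688 +187.75716]
  H  [+0.15367 -0.03286 +1.00000]
B = K⁻¹H; ‖b₁‖=1.079752, ‖b₂‖=1.079752; λ = 2/(‖b₁‖+‖b₂‖) = 0.926138, sign → tz>0 ⇒ λ=+0.926138
r₁ = λ·B[:,0] = (+0.98834,+0.05418,+0.14232); r₂ = λ·B[:,1] = (-0.05034,+0.99827,-0.03044)
r₃ = r₁×r₂ = (-0.14373,+0.02292,+0.98935); SVD([r₁ r₂ r₃]) → R = UVᵀ:
  R  [+0.98834 -0.05034 -0.14373]
  R  [+0.05418 +0.99827 +0.02292]
  R  [+0.14232 -0.03044 +0.98935]
t = (+0.16586, -0.06564, +0.92614) m
tr R = 2.975956; θ = arccos((tr R − 1)/2) = 0.155216 rad = 8.893°
axis k = ((R−Rᵀ)₃₂, (R−Rᵀ)₁₃, (R−Rᵀ)₂₁) / (2 sinθ) = (-0.172559, -0.925170, +0.338058)
rvec = θ·k = (-0.026784, -0.143601, +0.052472)

rvec=(-0.0268, -0.1436, 0.0525) tvec=(0.1659, -0.0656, 0.9261)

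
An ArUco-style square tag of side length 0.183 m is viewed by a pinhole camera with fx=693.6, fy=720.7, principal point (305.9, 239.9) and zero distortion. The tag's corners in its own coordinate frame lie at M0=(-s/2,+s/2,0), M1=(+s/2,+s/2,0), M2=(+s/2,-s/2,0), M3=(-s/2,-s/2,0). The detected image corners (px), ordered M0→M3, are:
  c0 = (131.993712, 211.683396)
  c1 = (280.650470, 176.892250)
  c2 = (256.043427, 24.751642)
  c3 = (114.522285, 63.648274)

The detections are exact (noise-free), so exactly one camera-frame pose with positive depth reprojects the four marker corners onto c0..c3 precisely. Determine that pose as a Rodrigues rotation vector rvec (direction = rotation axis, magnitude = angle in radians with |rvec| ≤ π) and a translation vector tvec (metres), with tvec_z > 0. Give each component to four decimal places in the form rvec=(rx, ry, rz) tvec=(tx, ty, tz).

rvec=(-0.1812, 0.1908, -0.1870) tvec=(-0.1322, -0.1388, 0.8206)

Intrinsics K: fx=693.6, fy=720.7, cx=305.9, cy=239.9
Marker side s = 0.183 m; corners in marker frame (Z=0):
  M0 = (-0.0915, +0.0915, 0)
  M1 = (+0.0915, +0.0915, 0)
  M2 = (+0.0915, -0.0915, 0)
  M3 = (-0.0915, -0.0915, 0)
Detected image corners:
  c0 = (131.993712, 211.683396) px
  c1 = (280.650470, 176.892250) px
  c2 = (256.043427, 24.751642) px
  c3 = (114.522285, 63.648274) px
Planar DLT: solve 8×8 A·h = b for H (H[2,2]=1):
  H  [+751.67505 +67.88272 +194.19188]
  H  [-226.38534 +791.48947 +117.95635]
  H  [-0.20804 -0.23858 +1.00000]
B = K⁻¹H; ‖b₁‖=1.218607, ‖b₂‖=1.218607; λ = 2/(‖b₁‖+‖b₂‖) = 0.820609, sign → tz>0 ⇒ λ=+0.820609
r₁ = λ·B[:,0] = (+0.96461,-0.20094,-0.17072); r₂ = λ·B[:,1] = (+0.16666,+0.96638,-0.19578)
r₃ = r₁×r₂ = (+0.20432,+0.16040,+0.96567); SVD([r₁ r₂ r₃]) → R = UVᵀ:
  R  [+0.96461 +0.16666 +0.20432]
  R  [-0.20094 +0.96638 +0.16040]
  R  [-0.17072 -0.19578 +0.96567]
t = (-0.13216, -0.13885, +0.82061) m
tr R = 2.896667; θ = arccos((tr R − 1)/2) = 0.322854 rad = 18.498°
axis k = ((R−Rᵀ)₃₂, (R−Rᵀ)₁₃, (R−Rᵀ)₂₁) / (2 sinθ) = (-0.561315, +0.591039, -0.579308)
rvec = θ·k = (-0.181223, +0.190820, -0.187032)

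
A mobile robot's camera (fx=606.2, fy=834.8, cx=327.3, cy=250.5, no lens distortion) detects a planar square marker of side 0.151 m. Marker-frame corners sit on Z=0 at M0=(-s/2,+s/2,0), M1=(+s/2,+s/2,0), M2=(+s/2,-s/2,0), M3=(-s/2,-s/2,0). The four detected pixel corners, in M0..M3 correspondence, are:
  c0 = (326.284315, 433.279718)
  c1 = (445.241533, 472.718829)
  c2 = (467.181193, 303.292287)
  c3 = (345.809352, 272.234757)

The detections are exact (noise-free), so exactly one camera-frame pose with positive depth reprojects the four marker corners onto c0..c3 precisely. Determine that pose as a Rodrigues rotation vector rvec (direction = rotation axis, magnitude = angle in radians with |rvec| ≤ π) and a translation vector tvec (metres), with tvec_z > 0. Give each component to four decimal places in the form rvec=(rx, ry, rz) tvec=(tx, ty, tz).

rvec=(0.0319, 0.2695, 0.1698) tvec=(0.0827, 0.1071, 0.7462)

Intrinsics K: fx=606.2, fy=834.8, cx=327.3, cy=250.5
Marker side s = 0.151 m; corners in marker frame (Z=0):
  M0 = (-0.0755, +0.0755, 0)
  M1 = (+0.0755, +0.0755, 0)
  M2 = (+0.0755, -0.0755, 0)
  M3 = (-0.0755, -0.0755, 0)
Detected image corners:
  c0 = (326.284315, 433.279718) px
  c1 = (445.241533, 472.718829) px
  c2 = (467.181193, 303.292287) px
  c3 = (345.809352, 272.234757) px
Planar DLT: solve 8×8 A·h = b for H (H[2,2]=1):
  H  [+656.55515 -108.38871 +394.47845]
  H  [+103.43898 +1120.37430 +370.36576]
  H  [-0.35138 +0.07245 +1.00000]
B = K⁻¹H; ‖b₁‖=1.340169, ‖b₂‖=1.340169; λ = 2/(‖b₁‖+‖b₂‖) = 0.746175, sign → tz>0 ⇒ λ=+0.746175
r₁ = λ·B[:,0] = (+0.94972,+0.17113,-0.26219); r₂ = λ·B[:,1] = (-0.16260,+0.98521,+0.05406)
r₃ = r₁×r₂ = (+0.26757,-0.00871,+0.96350); SVD([r₁ r₂ r₃]) → R = UVᵀ:
  R  [+0.94972 -0.16260 +0.26757]
  R  [+0.17113 +0.98521 -0.00871]
  R  [-0.26219 +0.05406 +0.96350]
t = (+0.08269, +0.10714, +0.74617) m
tr R = 2.898430; θ = arccos((tr R − 1)/2) = 0.320066 rad = 18.338°
axis k = ((R−Rᵀ)₃₂, (R−Rᵀ)₁₃, (R−Rᵀ)₂₁) / (2 sinθ) = (+0.099750, +0.841878, +0.530369)
rvec = θ·k = (+0.031927, +0.269456, +0.169753)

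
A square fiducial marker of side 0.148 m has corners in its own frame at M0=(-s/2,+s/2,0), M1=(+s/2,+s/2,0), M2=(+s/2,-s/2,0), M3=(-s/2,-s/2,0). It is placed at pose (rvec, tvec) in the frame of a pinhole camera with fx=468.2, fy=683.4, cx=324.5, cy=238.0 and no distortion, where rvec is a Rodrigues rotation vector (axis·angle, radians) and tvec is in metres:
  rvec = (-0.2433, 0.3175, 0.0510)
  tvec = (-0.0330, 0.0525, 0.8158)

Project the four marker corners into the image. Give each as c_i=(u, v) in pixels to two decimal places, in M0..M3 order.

c0=(262.02, 340.56) c1=(343.05, 348.23) c2=(349.79, 222.47) c3=(271.59, 221.96)

Intrinsics K: fx=468.2, fy=683.4, cx=324.5, cy=238.0
Marker side s = 0.148 m; corners in marker frame (Z=0):
  M0 = (-0.0740, +0.0740, 0)
  M1 = (+0.0740, +0.0740, 0)
  M2 = (+0.0740, -0.0740, 0)
  M3 = (-0.0740, -0.0740, 0)
rvec = (-0.2433, 0.3175, 0.0510), |rvec| = θ = 0.40324 rad = 23.104°
Rodrigues: sinθ=0.39240, 1−cosθ=0.08021; R = I + sinθ·[k]× + (1−cosθ)·[k]×²:
    [+0.94899 -0.08773 +0.30284]
    [+0.01153 +0.96952 +0.24475]
    [-0.31509 -0.22877 +0.92108]
t = (-0.0330, 0.0525, 0.8158) m
M0: Pc = R·M0+t = (-0.10972, +0.12339, +0.82219); u = 468.2·(-0.10972)/0.82219 + 324.5 = 262.0205, v = 683.4·(+0.12339)/0.82219 + 238.0 = 340.5627
M1: Pc = R·M1+t = (+0.03073, +0.12510, +0.77555); u = 468.2·(+0.03073)/0.77555 + 324.5 = 343.0536, v = 683.4·(+0.12510)/0.77555 + 238.0 = 348.2327
M2: Pc = R·M2+t = (+0.04372, -0.01839, +0.80941); u = 468.2·(+0.04372)/0.80941 + 324.5 = 349.7882, v = 683.4·(-0.01839)/0.80941 + 238.0 = 222.4718
M3: Pc = R·M3+t = (-0.09673, -0.02010, +0.85605); u = 468.2·(-0.09673)/0.85605 + 324.5 = 271.5933, v = 683.4·(-0.02010)/0.85605 + 238.0 = 221.9559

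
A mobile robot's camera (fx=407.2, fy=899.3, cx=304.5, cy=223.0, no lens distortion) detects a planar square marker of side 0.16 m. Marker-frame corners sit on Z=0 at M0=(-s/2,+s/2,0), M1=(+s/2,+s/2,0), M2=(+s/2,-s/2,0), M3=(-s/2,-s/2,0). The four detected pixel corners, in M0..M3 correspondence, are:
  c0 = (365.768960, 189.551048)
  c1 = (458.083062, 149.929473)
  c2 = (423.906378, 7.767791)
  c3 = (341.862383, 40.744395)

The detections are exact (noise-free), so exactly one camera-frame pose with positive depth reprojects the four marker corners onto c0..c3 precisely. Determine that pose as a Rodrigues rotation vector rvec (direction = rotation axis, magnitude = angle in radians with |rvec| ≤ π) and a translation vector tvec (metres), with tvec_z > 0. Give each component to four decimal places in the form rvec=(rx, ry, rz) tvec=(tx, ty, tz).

rvec=(-0.5942, -0.0091, -0.2068) tvec=(0.1639, -0.1050, 0.7229)

Intrinsics K: fx=407.2, fy=899.3, cx=304.5, cy=223.0
Marker side s = 0.16 m; corners in marker frame (Z=0):
  M0 = (-0.0800, +0.0800, 0)
  M1 = (+0.0800, +0.0800, 0)
  M2 = (+0.0800, -0.0800, 0)
  M3 = (-0.0800, -0.0800, 0)
Detected image corners:
  c0 = (365.768960, 189.551048) px
  c1 = (458.083062, 149.929473) px
  c2 = (423.906378, 7.767791) px
  c3 = (341.862383, 40.744395) px
Planar DLT: solve 8×8 A·h = b for H (H[2,2]=1):
  H  [+580.23572 -123.28807 +396.84116]
  H  [-216.48090 +834.66630 +92.39494]
  H  [+0.09395 -0.76758 +1.00000]
B = K⁻¹H; ‖b₁‖=1.383365, ‖b₂‖=1.383365; λ = 2/(‖b₁‖+‖b₂‖) = 0.722875, sign → tz>0 ⇒ λ=+0.722875
r₁ = λ·B[:,0] = (+0.97927,-0.19085,+0.06792); r₂ = λ·B[:,1] = (+0.19606,+0.80851,-0.55486)
r₃ = r₁×r₂ = (+0.05099,+0.55667,+0.82917); SVD([r₁ r₂ r₃]) → R = UVᵀ:
  R  [+0.97927 +0.19606 +0.05099]
  R  [-0.19085 +0.80851 +0.55667]
  R  [+0.06792 -0.55486 +0.82917]
t = (+0.16393, -0.10498, +0.72287) m
tr R = 2.616942; θ = arccos((tr R − 1)/2) = 0.629247 rad = 36.053°
axis k = ((R−Rᵀ)₃₂, (R−Rᵀ)₁₃, (R−Rᵀ)₂₁) / (2 sinθ) = (-0.944323, -0.014383, -0.328704)
rvec = θ·k = (-0.594212, -0.009051, -0.206836)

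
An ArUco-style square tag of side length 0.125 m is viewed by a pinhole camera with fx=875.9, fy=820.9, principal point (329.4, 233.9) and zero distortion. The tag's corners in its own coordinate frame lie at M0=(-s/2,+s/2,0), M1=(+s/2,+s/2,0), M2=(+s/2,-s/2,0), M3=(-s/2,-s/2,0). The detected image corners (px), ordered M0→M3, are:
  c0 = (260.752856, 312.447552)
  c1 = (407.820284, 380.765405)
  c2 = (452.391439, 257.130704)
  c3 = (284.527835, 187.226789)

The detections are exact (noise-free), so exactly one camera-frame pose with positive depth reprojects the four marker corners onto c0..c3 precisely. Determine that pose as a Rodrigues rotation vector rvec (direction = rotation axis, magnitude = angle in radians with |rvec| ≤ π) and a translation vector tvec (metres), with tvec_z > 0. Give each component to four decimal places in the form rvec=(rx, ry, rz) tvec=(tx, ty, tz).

Intrinsics K: fx=875.9, fy=820.9, cx=329.4, cy=233.9
Marker side s = 0.125 m; corners in marker frame (Z=0):
  M0 = (-0.0625, +0.0625, 0)
  M1 = (+0.0625, +0.0625, 0)
  M2 = (+0.0625, -0.0625, 0)
  M3 = (-0.0625, -0.0625, 0)
Detected image corners:
  c0 = (260.752856, 312.447552) px
  c1 = (407.820284, 380.765405) px
  c2 = (452.391439, 257.130704) px
  c3 = (284.527835, 187.226789) px
Planar DLT: solve 8×8 A·h = b for H (H[2,2]=1):
  H  [+1102.67872 +67.11086 +348.21584]
  H  [+429.44751 +1269.36109 +287.20119]
  H  [-0.43270 +0.96264 +1.00000]
B = K⁻¹H; ‖b₁‖=1.620543, ‖b₂‖=1.620543; λ = 2/(‖b₁‖+‖b₂‖) = 0.617077, sign → tz>0 ⇒ λ=+0.617077
r₁ = λ·B[:,0] = (+0.87726,+0.39890,-0.26701); r₂ = λ·B[:,1] = (-0.17611,+0.78493,+0.59402)
r₃ = r₁×r₂ = (+0.44654,-0.47409,+0.75884); SVD([r₁ r₂ r₃]) → R = UVᵀ:
  R  [+0.87726 -0.17611 +0.44654]
  R  [+0.39890 +0.78493 -0.47409]
  R  [-0.26701 +0.59402 +0.75884]
t = (+0.01326, +0.04007, +0.61708) m
tr R = 2.421035; θ = arccos((tr R − 1)/2) = 0.780563 rad = 44.723°
axis k = ((R−Rᵀ)₃₂, (R−Rᵀ)₁₃, (R−Rᵀ)₂₁) / (2 sinθ) = (+0.758947, +0.507016, +0.408576)
rvec = θ·k = (+0.592406, +0.395758, +0.318920)

rvec=(0.5924, 0.3958, 0.3189) tvec=(0.0133, 0.0401, 0.6171)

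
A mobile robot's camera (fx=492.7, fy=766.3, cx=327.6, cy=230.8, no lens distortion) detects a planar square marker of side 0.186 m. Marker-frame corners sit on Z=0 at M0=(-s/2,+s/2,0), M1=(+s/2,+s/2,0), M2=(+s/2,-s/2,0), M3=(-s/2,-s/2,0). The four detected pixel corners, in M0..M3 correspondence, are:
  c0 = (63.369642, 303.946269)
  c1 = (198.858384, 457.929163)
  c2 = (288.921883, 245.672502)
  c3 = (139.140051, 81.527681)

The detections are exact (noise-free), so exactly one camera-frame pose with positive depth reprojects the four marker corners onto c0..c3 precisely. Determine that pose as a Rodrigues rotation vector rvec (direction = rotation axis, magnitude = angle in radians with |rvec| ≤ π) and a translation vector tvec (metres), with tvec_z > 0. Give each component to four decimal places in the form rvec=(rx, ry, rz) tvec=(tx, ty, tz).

rvec=(0.2273, 0.1265, 0.6008) tvec=(-0.1651, 0.0307, 0.5164)

Intrinsics K: fx=492.7, fy=766.3, cx=327.6, cy=230.8
Marker side s = 0.186 m; corners in marker frame (Z=0):
  M0 = (-0.0930, +0.0930, 0)
  M1 = (+0.0930, +0.0930, 0)
  M2 = (+0.0930, -0.0930, 0)
  M3 = (-0.0930, -0.0930, 0)
Detected image corners:
  c0 = (63.369642, 303.946269) px
  c1 = (198.858384, 457.929163) px
  c2 = (288.921883, 245.672502) px
  c3 = (139.140051, 81.527681) px
Planar DLT: solve 8×8 A·h = b for H (H[2,2]=1):
  H  [+747.83722 -362.51683 +170.05501]
  H  [+826.66340 +1299.55215 +276.38300]
  H  [-0.10026 +0.48046 +1.00000]
B = K⁻¹H; ‖b₁‖=1.936622, ‖b₂‖=1.936622; λ = 2/(‖b₁‖+‖b₂‖) = 0.516363, sign → tz>0 ⇒ λ=+0.516363
r₁ = λ·B[:,0] = (+0.81818,+0.57263,-0.05177); r₂ = λ·B[:,1] = (-0.54489,+0.80097,+0.24809)
r₃ = r₁×r₂ = (+0.18353,-0.17478,+0.96735); SVD([r₁ r₂ r₃]) → R = UVᵀ:
  R  [+0.81818 -0.54489 +0.18353]
  R  [+0.57263 +0.80097 -0.17478]
  R  [-0.05177 +0.24809 +0.96735]
t = (-0.16511, +0.03072, +0.51636) m
tr R = 2.586495; θ = arccos((tr R − 1)/2) = 0.654672 rad = 37.510°
axis k = ((R−Rᵀ)₃₂, (R−Rᵀ)₁₃, (R−Rᵀ)₂₁) / (2 sinθ) = (+0.347241, +0.193221, +0.917654)
rvec = θ·k = (+0.227329, +0.126497, +0.600763)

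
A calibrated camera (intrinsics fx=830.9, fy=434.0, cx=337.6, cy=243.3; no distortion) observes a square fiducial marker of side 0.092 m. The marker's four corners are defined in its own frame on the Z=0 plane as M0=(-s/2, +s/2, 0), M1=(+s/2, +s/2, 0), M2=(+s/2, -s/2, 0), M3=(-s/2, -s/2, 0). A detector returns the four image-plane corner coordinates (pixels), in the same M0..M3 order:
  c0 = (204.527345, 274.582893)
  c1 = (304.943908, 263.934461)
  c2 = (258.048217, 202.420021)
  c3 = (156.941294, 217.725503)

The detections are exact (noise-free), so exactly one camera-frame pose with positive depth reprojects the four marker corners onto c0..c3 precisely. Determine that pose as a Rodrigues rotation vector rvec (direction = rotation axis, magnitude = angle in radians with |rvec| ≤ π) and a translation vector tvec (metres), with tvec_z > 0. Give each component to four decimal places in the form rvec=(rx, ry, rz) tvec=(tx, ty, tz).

rvec=(0.3480, 0.4453, -0.2876) tvec=(-0.0792, -0.0040, 0.6105)

Intrinsics K: fx=830.9, fy=434.0, cx=337.6, cy=243.3
Marker side s = 0.092 m; corners in marker frame (Z=0):
  M0 = (-0.0460, +0.0460, 0)
  M1 = (+0.0460, +0.0460, 0)
  M2 = (+0.0460, -0.0460, 0)
  M3 = (-0.0460, -0.0460, 0)
Detected image corners:
  c0 = (204.527345, 274.582893) px
  c1 = (304.943908, 263.934461) px
  c2 = (258.048217, 202.420021) px
  c3 = (156.941294, 217.725503) px
Planar DLT: solve 8×8 A·h = b for H (H[2,2]=1):
  H  [+919.34267 +613.26124 +229.82060]
  H  [-322.87593 +745.76812 +240.47967]
  H  [-0.76074 +0.43114 +1.00000]
B = K⁻¹H; ‖b₁‖=1.638069, ‖b₂‖=1.638069; λ = 2/(‖b₁‖+‖b₂‖) = 0.610475, sign → tz>0 ⇒ λ=+0.610475
r₁ = λ·B[:,0] = (+0.86415,-0.19381,-0.46441); r₂ = λ·B[:,1] = (+0.34363,+0.90147,+0.26320)
r₃ = r₁×r₂ = (+0.36764,-0.38703,+0.84560); SVD([r₁ r₂ r₃]) → R = UVᵀ:
  R  [+0.86415 +0.34363 +0.36764]
  R  [-0.19381 +0.90147 -0.38703]
  R  [-0.46441 +0.26320 +0.84560]
t = (-0.07919, -0.00397, +0.61048) m
tr R = 2.611221; θ = arccos((tr R − 1)/2) = 0.634091 rad = 36.331°
axis k = ((R−Rᵀ)₃₂, (R−Rᵀ)₁₃, (R−Rᵀ)₂₁) / (2 sinθ) = (+0.548767, +0.702222, -0.453584)
rvec = θ·k = (+0.347968, +0.445273, -0.287614)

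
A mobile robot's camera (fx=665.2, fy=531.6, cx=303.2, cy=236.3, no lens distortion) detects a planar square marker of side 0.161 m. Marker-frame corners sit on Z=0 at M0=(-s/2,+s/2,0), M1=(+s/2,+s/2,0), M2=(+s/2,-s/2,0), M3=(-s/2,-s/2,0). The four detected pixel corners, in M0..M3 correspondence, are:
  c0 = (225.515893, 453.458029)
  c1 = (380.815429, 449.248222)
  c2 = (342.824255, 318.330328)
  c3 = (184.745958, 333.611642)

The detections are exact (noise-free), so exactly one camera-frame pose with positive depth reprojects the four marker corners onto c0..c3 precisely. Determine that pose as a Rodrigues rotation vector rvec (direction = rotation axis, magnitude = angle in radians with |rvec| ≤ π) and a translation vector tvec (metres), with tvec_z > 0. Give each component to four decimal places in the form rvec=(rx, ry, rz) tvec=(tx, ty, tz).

rvec=(0.1907, 0.3232, -0.2024) tvec=(-0.0214, 0.1817, 0.6279)

Intrinsics K: fx=665.2, fy=531.6, cx=303.2, cy=236.3
Marker side s = 0.161 m; corners in marker frame (Z=0):
  M0 = (-0.0805, +0.0805, 0)
  M1 = (+0.0805, +0.0805, 0)
  M2 = (+0.0805, -0.0805, 0)
  M3 = (-0.0805, -0.0805, 0)
Detected image corners:
  c0 = (225.515893, 453.458029) px
  c1 = (380.815429, 449.248222) px
  c2 = (342.824255, 318.330328) px
  c3 = (184.745958, 333.611642) px
Planar DLT: solve 8×8 A·h = b for H (H[2,2]=1):
  H  [+822.93865 +313.92104 +280.52119]
  H  [-265.67562 +871.84470 +390.09734]
  H  [-0.52955 +0.24324 +1.00000]
B = K⁻¹H; ‖b₁‖=1.592573, ‖b₂‖=1.592573; λ = 2/(‖b₁‖+‖b₂‖) = 0.627915, sign → tz>0 ⇒ λ=+0.627915
r₁ = λ·B[:,0] = (+0.92837,-0.16601,-0.33251); r₂ = λ·B[:,1] = (+0.22671,+0.96191,+0.15274)
r₃ = r₁×r₂ = (+0.29449,-0.21718,+0.93065); SVD([r₁ r₂ r₃]) → R = UVᵀ:
  R  [+0.92837 +0.22671 +0.29449]
  R  [-0.16601 +0.96191 -0.21718]
  R  [-0.33251 +0.15274 +0.93065]
t = (-0.02141, +0.18166, +0.62791) m
tr R = 2.820933; θ = arccos((tr R − 1)/2) = 0.426385 rad = 24.430°
axis k = ((R−Rᵀ)₃₂, (R−Rᵀ)₁₃, (R−Rᵀ)₂₁) / (2 sinθ) = (+0.447209, +0.758022, -0.474770)
rvec = θ·k = (+0.190683, +0.323210, -0.202435)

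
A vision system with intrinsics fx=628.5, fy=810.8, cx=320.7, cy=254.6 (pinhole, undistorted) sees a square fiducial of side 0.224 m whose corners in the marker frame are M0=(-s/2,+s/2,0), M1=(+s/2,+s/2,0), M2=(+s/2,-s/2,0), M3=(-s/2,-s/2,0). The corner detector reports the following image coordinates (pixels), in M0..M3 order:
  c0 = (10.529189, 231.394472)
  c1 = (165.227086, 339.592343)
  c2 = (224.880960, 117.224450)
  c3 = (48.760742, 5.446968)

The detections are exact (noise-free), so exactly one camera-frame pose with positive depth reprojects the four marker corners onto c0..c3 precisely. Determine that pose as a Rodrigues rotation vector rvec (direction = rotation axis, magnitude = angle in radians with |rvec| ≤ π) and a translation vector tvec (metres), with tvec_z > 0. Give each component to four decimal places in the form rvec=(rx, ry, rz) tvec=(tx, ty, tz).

rvec=(0.3497, 0.2201, 0.4360) tvec=(-0.2415, -0.0671, 0.7178)

Intrinsics K: fx=628.5, fy=810.8, cx=320.7, cy=254.6
Marker side s = 0.224 m; corners in marker frame (Z=0):
  M0 = (-0.1120, +0.1120, 0)
  M1 = (+0.1120, +0.1120, 0)
  M2 = (+0.1120, -0.1120, 0)
  M3 = (-0.1120, -0.1120, 0)
Detected image corners:
  c0 = (10.529189, 231.394472) px
  c1 = (165.227086, 339.592343) px
  c2 = (224.880960, 117.224450) px
  c3 = (48.760742, 5.446968) px
Planar DLT: solve 8×8 A·h = b for H (H[2,2]=1):
  H  [+714.79275 -158.70901 +109.19722]
  H  [+458.38410 +1091.61696 +178.84100]
  H  [-0.18547 +0.52329 +1.00000]
B = K⁻¹H; ‖b₁‖=1.393177, ‖b₂‖=1.393177; λ = 2/(‖b₁‖+‖b₂‖) = 0.717784, sign → tz>0 ⇒ λ=+0.717784
r₁ = λ·B[:,0] = (+0.88427,+0.44760,-0.13313); r₂ = λ·B[:,1] = (-0.37292,+0.84844,+0.37561)
r₃ = r₁×r₂ = (+0.28108,-0.28250,+0.91716); SVD([r₁ r₂ r₃]) → R = UVᵀ:
  R  [+0.88427 -0.37292 +0.28108]
  R  [+0.44760 +0.84844 -0.28250]
  R  [-0.13313 +0.37561 +0.91716]
t = (-0.24155, -0.06707, +0.71778) m
tr R = 2.649871; θ = arccos((tr R − 1)/2) = 0.600708 rad = 34.418°
axis k = ((R−Rᵀ)₃₂, (R−Rᵀ)₁₃, (R−Rᵀ)₂₁) / (2 sinθ) = (+0.582163, +0.366410, +0.725831)
rvec = θ·k = (+0.349710, +0.220105, +0.436013)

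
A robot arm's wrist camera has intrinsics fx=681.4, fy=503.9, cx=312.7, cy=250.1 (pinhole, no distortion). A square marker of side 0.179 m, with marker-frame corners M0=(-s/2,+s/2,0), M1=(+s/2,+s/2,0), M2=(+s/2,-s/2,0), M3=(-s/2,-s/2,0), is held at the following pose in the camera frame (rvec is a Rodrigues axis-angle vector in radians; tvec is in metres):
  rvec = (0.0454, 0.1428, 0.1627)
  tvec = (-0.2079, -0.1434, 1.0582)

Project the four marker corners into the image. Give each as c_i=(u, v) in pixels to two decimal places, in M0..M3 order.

Intrinsics K: fx=681.4, fy=503.9, cx=312.7, cy=250.1
Marker side s = 0.179 m; corners in marker frame (Z=0):
  M0 = (-0.0895, +0.0895, 0)
  M1 = (+0.0895, +0.0895, 0)
  M2 = (+0.0895, -0.0895, 0)
  M3 = (-0.0895, -0.0895, 0)
rvec = (0.0454, 0.1428, 0.1627), |rvec| = θ = 0.22119 rad = 12.673°
Rodrigues: sinθ=0.21939, 1−cosθ=0.02436; R = I + sinθ·[k]× + (1−cosθ)·[k]×²:
    [+0.97666 -0.15815 +0.14532]
    [+0.16460 +0.98579 -0.03346]
    [-0.13796 +0.05660 +0.98882]
t = (-0.2079, -0.1434, 1.0582) m
M0: Pc = R·M0+t = (-0.30947, -0.06990, +1.07561); u = 681.4·(-0.30947)/1.07561 + 312.7 = 116.6538, v = 503.9·(-0.06990)/1.07561 + 250.1 = 217.3517
M1: Pc = R·M1+t = (-0.13464, -0.04044, +1.05092); u = 681.4·(-0.13464)/1.05092 + 312.7 = 225.3995, v = 503.9·(-0.04044)/1.05092 + 250.1 = 230.7099
M2: Pc = R·M2+t = (-0.10633, -0.21690, +1.04079); u = 681.4·(-0.10633)/1.04079 + 312.7 = 243.0832, v = 503.9·(-0.21690)/1.04079 + 250.1 = 145.0891
M3: Pc = R·M3+t = (-0.28116, -0.24636, +1.06548); u = 681.4·(-0.28116)/1.06548 + 312.7 = 132.8936, v = 503.9·(-0.24636)/1.06548 + 250.1 = 133.5883

c0=(116.65, 217.35) c1=(225.40, 230.71) c2=(243.08, 145.09) c3=(132.89, 133.59)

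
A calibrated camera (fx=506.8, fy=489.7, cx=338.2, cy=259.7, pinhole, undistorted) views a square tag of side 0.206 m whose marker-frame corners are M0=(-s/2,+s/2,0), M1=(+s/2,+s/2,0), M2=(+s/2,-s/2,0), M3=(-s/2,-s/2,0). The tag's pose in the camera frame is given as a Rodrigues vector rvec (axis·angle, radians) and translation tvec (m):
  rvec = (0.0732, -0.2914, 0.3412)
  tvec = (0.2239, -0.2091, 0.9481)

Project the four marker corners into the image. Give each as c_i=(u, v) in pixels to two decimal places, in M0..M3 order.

c0=(391.11, 182.46) c1=(483.78, 220.05) c2=(520.82, 122.70) c3=(430.15, 78.49)

Intrinsics K: fx=506.8, fy=489.7, cx=338.2, cy=259.7
Marker side s = 0.206 m; corners in marker frame (Z=0):
  M0 = (-0.1030, +0.1030, 0)
  M1 = (+0.1030, +0.1030, 0)
  M2 = (+0.1030, -0.1030, 0)
  M3 = (-0.1030, -0.1030, 0)
rvec = (0.0732, -0.2914, 0.3412), |rvec| = θ = 0.45463 rad = 26.048°
Rodrigues: sinθ=0.43913, 1−cosθ=0.10158; R = I + sinθ·[k]× + (1−cosθ)·[k]×²:
    [+0.90106 -0.34005 -0.26919]
    [+0.31908 +0.94015 -0.11957]
    [+0.29374 +0.02184 +0.95564]
t = (0.2239, -0.2091, 0.9481) m
M0: Pc = R·M0+t = (+0.09607, -0.14513, +0.92009); u = 506.8·(+0.09607)/0.92009 + 338.2 = 391.1144, v = 489.7·(-0.14513)/0.92009 + 259.7 = 182.4578
M1: Pc = R·M1+t = (+0.28168, -0.07940, +0.98060); u = 506.8·(+0.28168)/0.98060 + 338.2 = 483.7808, v = 489.7·(-0.07940)/0.98060 + 259.7 = 220.0495
M2: Pc = R·M2+t = (+0.35173, -0.27307, +0.97611); u = 506.8·(+0.35173)/0.97611 + 338.2 = 520.8224, v = 489.7·(-0.27307)/0.97611 + 259.7 = 122.7041
M3: Pc = R·M3+t = (+0.16612, -0.33880, +0.91560); u = 506.8·(+0.16612)/0.91560 + 338.2 = 430.1487, v = 489.7·(-0.33880)/0.91560 + 259.7 = 78.4943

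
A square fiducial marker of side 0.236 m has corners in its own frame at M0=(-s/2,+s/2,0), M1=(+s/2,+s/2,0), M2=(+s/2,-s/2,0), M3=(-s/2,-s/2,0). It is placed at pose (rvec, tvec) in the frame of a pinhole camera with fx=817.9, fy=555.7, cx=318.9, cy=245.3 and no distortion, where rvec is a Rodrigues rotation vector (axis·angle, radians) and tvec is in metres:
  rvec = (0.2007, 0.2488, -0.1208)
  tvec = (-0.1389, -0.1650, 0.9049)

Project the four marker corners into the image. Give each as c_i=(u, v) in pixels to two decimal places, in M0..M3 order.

c0=(117.51, 222.56) c1=(311.17, 207.31) c2=(278.38, 55.87) c3=(77.80, 81.85)

Intrinsics K: fx=817.9, fy=555.7, cx=318.9, cy=245.3
Marker side s = 0.236 m; corners in marker frame (Z=0):
  M0 = (-0.1180, +0.1180, 0)
  M1 = (+0.1180, +0.1180, 0)
  M2 = (+0.1180, -0.1180, 0)
  M3 = (-0.1180, -0.1180, 0)
rvec = (0.2007, 0.2488, -0.1208), |rvec| = θ = 0.34172 rad = 19.579°
Rodrigues: sinθ=0.33511, 1−cosθ=0.05782; R = I + sinθ·[k]× + (1−cosθ)·[k]×²:
    [+0.96212 +0.14319 +0.23198]
    [-0.09374 +0.97283 -0.21170]
    [-0.25599 +0.18193 +0.94940]
t = (-0.1389, -0.1650, 0.9049) m
M0: Pc = R·M0+t = (-0.23553, -0.03915, +0.95658); u = 817.9·(-0.23553)/0.95658 + 318.9 = 117.5111, v = 555.7·(-0.03915)/0.95658 + 245.3 = 222.5596
M1: Pc = R·M1+t = (-0.00847, -0.06127, +0.89616); u = 817.9·(-0.00847)/0.89616 + 318.9 = 311.1667, v = 555.7·(-0.06127)/0.89616 + 245.3 = 207.3089
M2: Pc = R·M2+t = (-0.04227, -0.29085, +0.85322); u = 817.9·(-0.04227)/0.85322 + 318.9 = 278.3843, v = 555.7·(-0.29085)/0.85322 + 245.3 = 55.8680
M3: Pc = R·M3+t = (-0.26933, -0.26873, +0.91364); u = 817.9·(-0.26933)/0.91364 + 318.9 = 77.7955, v = 555.7·(-0.26873)/0.91364 + 245.3 = 81.8493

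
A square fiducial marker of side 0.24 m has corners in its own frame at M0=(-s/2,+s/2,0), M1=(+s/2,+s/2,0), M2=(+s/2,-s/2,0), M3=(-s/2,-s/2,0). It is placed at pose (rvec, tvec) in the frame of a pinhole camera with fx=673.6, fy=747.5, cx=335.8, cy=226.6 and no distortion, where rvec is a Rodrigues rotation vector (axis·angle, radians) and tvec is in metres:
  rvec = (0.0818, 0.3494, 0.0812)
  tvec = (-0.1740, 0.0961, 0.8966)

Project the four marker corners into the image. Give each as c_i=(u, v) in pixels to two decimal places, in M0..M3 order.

c0=(126.86, 387.45) c1=(281.85, 421.85) c2=(292.90, 216.08) c3=(133.17, 198.88)

Intrinsics K: fx=673.6, fy=747.5, cx=335.8, cy=226.6
Marker side s = 0.24 m; corners in marker frame (Z=0):
  M0 = (-0.1200, +0.1200, 0)
  M1 = (+0.1200, +0.1200, 0)
  M2 = (+0.1200, -0.1200, 0)
  M3 = (-0.1200, -0.1200, 0)
rvec = (0.0818, 0.3494, 0.0812), |rvec| = θ = 0.36792 rad = 21.080°
Rodrigues: sinθ=0.35968, 1−cosθ=0.06692; R = I + sinθ·[k]× + (1−cosθ)·[k]×²:
    [+0.93639 -0.06525 +0.34485]
    [+0.09351 +0.99343 -0.06594]
    [-0.33829 +0.09399 +0.93634]
t = (-0.1740, 0.0961, 0.8966) m
M0: Pc = R·M0+t = (-0.29420, +0.20409, +0.94847); u = 673.6·(-0.29420)/0.94847 + 335.8 = 126.8636, v = 747.5·(+0.20409)/0.94847 + 226.6 = 387.4455
M1: Pc = R·M1+t = (-0.06946, +0.22653, +0.86728); u = 673.6·(-0.06946)/0.86728 + 335.8 = 281.8491, v = 747.5·(+0.22653)/0.86728 + 226.6 = 421.8456
M2: Pc = R·M2+t = (-0.05380, -0.01189, +0.84473); u = 673.6·(-0.05380)/0.84473 + 335.8 = 292.8960, v = 747.5·(-0.01189)/0.84473 + 226.6 = 216.0780
M3: Pc = R·M3+t = (-0.27854, -0.03433, +0.92592); u = 673.6·(-0.27854)/0.92592 + 335.8 = 133.1659, v = 747.5·(-0.03433)/0.92592 + 226.6 = 198.8826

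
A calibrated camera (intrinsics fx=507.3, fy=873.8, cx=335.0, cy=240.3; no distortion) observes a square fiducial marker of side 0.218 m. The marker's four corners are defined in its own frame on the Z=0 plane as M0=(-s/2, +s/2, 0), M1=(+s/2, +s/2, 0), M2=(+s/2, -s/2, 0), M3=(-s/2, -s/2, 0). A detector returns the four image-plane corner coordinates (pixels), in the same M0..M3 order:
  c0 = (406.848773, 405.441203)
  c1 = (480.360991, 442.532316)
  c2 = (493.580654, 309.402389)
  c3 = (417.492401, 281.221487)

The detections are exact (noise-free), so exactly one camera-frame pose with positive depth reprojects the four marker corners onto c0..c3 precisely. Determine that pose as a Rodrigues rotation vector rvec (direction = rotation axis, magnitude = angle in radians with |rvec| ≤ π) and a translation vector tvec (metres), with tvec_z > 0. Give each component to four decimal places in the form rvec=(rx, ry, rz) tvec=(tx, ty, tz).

rvec=(0.1126, 0.5258, 0.1569) tvec=(0.3178, 0.1949, 1.4256)

Intrinsics K: fx=507.3, fy=873.8, cx=335.0, cy=240.3
Marker side s = 0.218 m; corners in marker frame (Z=0):
  M0 = (-0.1090, +0.1090, 0)
  M1 = (+0.1090, +0.1090, 0)
  M2 = (+0.1090, -0.1090, 0)
  M3 = (-0.1090, -0.1090, 0)
Detected image corners:
  c0 = (406.848773, 405.441203) px
  c1 = (480.360991, 442.532316) px
  c2 = (493.580654, 309.402389) px
  c3 = (417.492401, 281.221487) px
Planar DLT: solve 8×8 A·h = b for H (H[2,2]=1):
  H  [+188.49131 -8.14415 +448.10210]
  H  [+26.28859 +626.57830 +359.76111]
  H  [-0.34380 +0.10314 +1.00000]
B = K⁻¹H; ‖b₁‖=0.701457, ‖b₂‖=0.701457; λ = 2/(‖b₁‖+‖b₂‖) = 1.425605, sign → tz>0 ⇒ λ=+1.425605
r₁ = λ·B[:,0] = (+0.85335,+0.17768,-0.49012); r₂ = λ·B[:,1] = (-0.11998,+0.98183,+0.14703)
r₃ = r₁×r₂ = (+0.50734,-0.06666,+0.85916); SVD([r₁ r₂ r₃]) → R = UVᵀ:
  R  [+0.85335 -0.11998 +0.50734]
  R  [+0.17768 +0.98183 -0.06666]
  R  [-0.49012 +0.14703 +0.85916]
t = (+0.31784, +0.19490, +1.42560) m
tr R = 2.694343; θ = arccos((tr R − 1)/2) = 0.560157 rad = 32.095°
axis k = ((R−Rᵀ)₃₂, (R−Rᵀ)₁₃, (R−Rᵀ)₂₁) / (2 sinθ) = (+0.201098, +0.938668, +0.280110)
rvec = θ·k = (+0.112647, +0.525801, +0.156906)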